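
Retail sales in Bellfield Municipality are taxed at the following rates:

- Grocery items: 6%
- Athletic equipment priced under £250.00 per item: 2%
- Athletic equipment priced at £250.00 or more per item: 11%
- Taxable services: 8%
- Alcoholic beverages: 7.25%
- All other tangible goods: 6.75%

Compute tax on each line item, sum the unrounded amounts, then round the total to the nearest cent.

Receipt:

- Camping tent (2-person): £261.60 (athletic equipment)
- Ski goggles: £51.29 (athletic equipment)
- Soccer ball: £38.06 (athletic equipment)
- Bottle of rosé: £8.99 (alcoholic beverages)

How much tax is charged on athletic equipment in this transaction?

£30.56

Camping tent (2-person) £261.60: athletic equipment, £250.00 or more → 11% → £28.776
Ski goggles £51.29: athletic equipment, under £250.00 → 2% → £1.0258
Soccer ball £38.06: athletic equipment, under £250.00 → 2% → £0.7612
Tax on athletic equipment: unrounded sum = £30.563 → £30.56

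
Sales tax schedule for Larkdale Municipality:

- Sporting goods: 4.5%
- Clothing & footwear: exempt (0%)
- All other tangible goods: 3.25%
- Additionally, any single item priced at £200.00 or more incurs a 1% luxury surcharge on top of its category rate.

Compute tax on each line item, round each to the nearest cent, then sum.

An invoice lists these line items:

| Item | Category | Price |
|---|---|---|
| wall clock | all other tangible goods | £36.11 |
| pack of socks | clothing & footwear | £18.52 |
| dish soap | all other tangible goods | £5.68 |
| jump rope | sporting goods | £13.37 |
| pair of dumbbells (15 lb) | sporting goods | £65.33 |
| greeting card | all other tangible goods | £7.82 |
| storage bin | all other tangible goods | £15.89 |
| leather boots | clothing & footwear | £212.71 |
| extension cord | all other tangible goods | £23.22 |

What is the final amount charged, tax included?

£407.19

Wall clock £36.11: all other tangible goods → 3.25% → £1.17
Pack of socks £18.52: clothing & footwear → 0% → £0.00
Dish soap £5.68: all other tangible goods → 3.25% → £0.18
Jump rope £13.37: sporting goods → 4.5% → £0.60
Pair of dumbbells (15 lb) £65.33: sporting goods → 4.5% → £2.94
Greeting card £7.82: all other tangible goods → 3.25% → £0.25
Storage bin £15.89: all other tangible goods → 3.25% → £0.52
Leather boots £212.71: clothing & footwear → 0% + 1% surcharge = 1% → £2.13
Extension cord £23.22: all other tangible goods → 3.25% → £0.75
Subtotal = £398.65; tax = £8.54; total due = £407.19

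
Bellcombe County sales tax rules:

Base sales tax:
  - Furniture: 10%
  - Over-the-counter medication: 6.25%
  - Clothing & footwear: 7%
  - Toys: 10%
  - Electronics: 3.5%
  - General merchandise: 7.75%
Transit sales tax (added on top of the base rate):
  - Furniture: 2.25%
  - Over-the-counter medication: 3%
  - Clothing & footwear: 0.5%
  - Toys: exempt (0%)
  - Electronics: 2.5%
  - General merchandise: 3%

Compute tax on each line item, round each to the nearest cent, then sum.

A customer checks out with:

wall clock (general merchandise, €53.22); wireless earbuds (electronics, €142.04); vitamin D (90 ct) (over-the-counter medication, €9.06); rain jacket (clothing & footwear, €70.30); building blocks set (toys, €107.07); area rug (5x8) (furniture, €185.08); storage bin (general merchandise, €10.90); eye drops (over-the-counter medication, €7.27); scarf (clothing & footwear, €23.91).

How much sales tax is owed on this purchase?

€57.36

Wall clock €53.22: general merchandise → 7.75% + 3% transit = 10.75% → €5.72
Wireless earbuds €142.04: electronics → 3.5% + 2.5% transit = 6% → €8.52
Vitamin D (90 ct) €9.06: over-the-counter medication → 6.25% + 3% transit = 9.25% → €0.84
Rain jacket €70.30: clothing & footwear → 7% + 0.5% transit = 7.5% → €5.27
Building blocks set €107.07: toys → 10% + 0% transit = 10% → €10.71
Area rug (5x8) €185.08: furniture → 10% + 2.25% transit = 12.25% → €22.67
Storage bin €10.90: general merchandise → 7.75% + 3% transit = 10.75% → €1.17
Eye drops €7.27: over-the-counter medication → 6.25% + 3% transit = 9.25% → €0.67
Scarf €23.91: clothing & footwear → 7% + 0.5% transit = 7.5% → €1.79
Total tax = €5.72 + €8.52 + €0.84 + €5.27 + €10.71 + €22.67 + €1.17 + €0.67 + €1.79 = €57.36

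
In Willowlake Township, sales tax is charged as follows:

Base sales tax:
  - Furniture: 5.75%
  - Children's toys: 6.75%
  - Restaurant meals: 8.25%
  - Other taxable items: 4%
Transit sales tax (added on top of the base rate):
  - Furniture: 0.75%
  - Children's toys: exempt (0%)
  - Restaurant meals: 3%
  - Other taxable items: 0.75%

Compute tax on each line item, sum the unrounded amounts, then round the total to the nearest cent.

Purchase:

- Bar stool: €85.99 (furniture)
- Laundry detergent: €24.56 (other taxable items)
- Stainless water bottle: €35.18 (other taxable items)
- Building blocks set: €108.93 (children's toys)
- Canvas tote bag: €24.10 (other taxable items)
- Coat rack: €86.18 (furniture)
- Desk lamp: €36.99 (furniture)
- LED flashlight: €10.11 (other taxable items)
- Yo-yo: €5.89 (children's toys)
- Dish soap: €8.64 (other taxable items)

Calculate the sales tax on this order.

Bar stool €85.99: furniture → 5.75% + 0.75% transit = 6.5% → €5.58935
Laundry detergent €24.56: other taxable items → 4% + 0.75% transit = 4.75% → €1.1666
Stainless water bottle €35.18: other taxable items → 4% + 0.75% transit = 4.75% → €1.67105
Building blocks set €108.93: children's toys → 6.75% + 0% transit = 6.75% → €7.352775
Canvas tote bag €24.10: other taxable items → 4% + 0.75% transit = 4.75% → €1.14475
Coat rack €86.18: furniture → 5.75% + 0.75% transit = 6.5% → €5.6017
Desk lamp €36.99: furniture → 5.75% + 0.75% transit = 6.5% → €2.40435
LED flashlight €10.11: other taxable items → 4% + 0.75% transit = 4.75% → €0.480225
Yo-yo €5.89: children's toys → 6.75% + 0% transit = 6.75% → €0.397575
Dish soap €8.64: other taxable items → 4% + 0.75% transit = 4.75% → €0.4104
Unrounded tax sum = €26.218775 → €26.22

€26.22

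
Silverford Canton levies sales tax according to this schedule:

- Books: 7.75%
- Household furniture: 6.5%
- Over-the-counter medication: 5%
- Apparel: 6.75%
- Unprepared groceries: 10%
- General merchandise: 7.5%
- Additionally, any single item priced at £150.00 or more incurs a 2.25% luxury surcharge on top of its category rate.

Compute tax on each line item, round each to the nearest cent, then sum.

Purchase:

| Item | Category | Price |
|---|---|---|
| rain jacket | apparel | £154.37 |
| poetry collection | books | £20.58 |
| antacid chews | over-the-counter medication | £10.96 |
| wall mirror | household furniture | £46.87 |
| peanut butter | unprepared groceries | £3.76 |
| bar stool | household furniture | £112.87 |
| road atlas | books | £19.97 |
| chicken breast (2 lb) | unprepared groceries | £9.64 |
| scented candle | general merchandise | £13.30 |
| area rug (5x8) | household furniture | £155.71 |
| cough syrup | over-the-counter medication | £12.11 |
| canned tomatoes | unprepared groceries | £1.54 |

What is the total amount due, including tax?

£606.37

Rain jacket £154.37: apparel → 6.75% + 2.25% surcharge = 9% → £13.89
Poetry collection £20.58: books → 7.75% → £1.59
Antacid chews £10.96: over-the-counter medication → 5% → £0.55
Wall mirror £46.87: household furniture → 6.5% → £3.05
Peanut butter £3.76: unprepared groceries → 10% → £0.38
Bar stool £112.87: household furniture → 6.5% → £7.34
Road atlas £19.97: books → 7.75% → £1.55
Chicken breast (2 lb) £9.64: unprepared groceries → 10% → £0.96
Scented candle £13.30: general merchandise → 7.5% → £1.00
Area rug (5x8) £155.71: household furniture → 6.5% + 2.25% surcharge = 8.75% → £13.62
Cough syrup £12.11: over-the-counter medication → 5% → £0.61
Canned tomatoes £1.54: unprepared groceries → 10% → £0.15
Subtotal = £561.68; tax = £44.69; total due = £606.37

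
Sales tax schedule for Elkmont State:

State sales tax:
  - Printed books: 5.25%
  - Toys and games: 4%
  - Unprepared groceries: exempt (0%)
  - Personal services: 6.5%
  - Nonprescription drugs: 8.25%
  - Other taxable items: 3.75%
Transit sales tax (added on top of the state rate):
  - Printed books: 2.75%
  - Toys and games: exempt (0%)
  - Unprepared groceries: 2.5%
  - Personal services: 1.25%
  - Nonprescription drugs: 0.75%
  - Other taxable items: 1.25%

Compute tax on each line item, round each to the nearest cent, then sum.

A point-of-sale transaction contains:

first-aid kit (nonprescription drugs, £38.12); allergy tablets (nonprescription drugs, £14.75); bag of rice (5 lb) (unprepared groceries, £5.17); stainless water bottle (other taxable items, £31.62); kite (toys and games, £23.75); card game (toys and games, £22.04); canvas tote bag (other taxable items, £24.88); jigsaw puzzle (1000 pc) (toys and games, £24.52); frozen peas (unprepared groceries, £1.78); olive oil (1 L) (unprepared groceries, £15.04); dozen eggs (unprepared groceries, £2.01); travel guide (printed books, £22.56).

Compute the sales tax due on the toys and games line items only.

Kite £23.75: toys and games → 4% + 0% transit = 4% → £0.95
Card game £22.04: toys and games → 4% + 0% transit = 4% → £0.88
Jigsaw puzzle (1000 pc) £24.52: toys and games → 4% + 0% transit = 4% → £0.98
Tax on toys and games = £0.95 + £0.88 + £0.98 = £2.81

£2.81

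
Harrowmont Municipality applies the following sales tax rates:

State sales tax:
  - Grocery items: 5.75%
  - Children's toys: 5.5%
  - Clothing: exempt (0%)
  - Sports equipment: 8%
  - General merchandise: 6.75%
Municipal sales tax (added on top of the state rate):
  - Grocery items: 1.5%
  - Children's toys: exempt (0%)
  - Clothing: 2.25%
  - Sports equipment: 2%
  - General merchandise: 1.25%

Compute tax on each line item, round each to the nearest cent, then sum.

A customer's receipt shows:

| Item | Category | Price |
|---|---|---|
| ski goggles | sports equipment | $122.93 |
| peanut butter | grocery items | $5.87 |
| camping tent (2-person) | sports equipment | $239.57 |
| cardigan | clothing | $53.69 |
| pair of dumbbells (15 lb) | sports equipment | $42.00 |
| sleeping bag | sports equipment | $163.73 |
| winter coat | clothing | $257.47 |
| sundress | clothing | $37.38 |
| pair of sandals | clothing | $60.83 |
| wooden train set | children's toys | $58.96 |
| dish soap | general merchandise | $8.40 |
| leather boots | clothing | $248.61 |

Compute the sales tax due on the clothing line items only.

Cardigan $53.69: clothing → 0% + 2.25% municipal = 2.25% → $1.21
Winter coat $257.47: clothing → 0% + 2.25% municipal = 2.25% → $5.79
Sundress $37.38: clothing → 0% + 2.25% municipal = 2.25% → $0.84
Pair of sandals $60.83: clothing → 0% + 2.25% municipal = 2.25% → $1.37
Leather boots $248.61: clothing → 0% + 2.25% municipal = 2.25% → $5.59
Tax on clothing = $1.21 + $5.79 + $0.84 + $1.37 + $5.59 = $14.80

$14.80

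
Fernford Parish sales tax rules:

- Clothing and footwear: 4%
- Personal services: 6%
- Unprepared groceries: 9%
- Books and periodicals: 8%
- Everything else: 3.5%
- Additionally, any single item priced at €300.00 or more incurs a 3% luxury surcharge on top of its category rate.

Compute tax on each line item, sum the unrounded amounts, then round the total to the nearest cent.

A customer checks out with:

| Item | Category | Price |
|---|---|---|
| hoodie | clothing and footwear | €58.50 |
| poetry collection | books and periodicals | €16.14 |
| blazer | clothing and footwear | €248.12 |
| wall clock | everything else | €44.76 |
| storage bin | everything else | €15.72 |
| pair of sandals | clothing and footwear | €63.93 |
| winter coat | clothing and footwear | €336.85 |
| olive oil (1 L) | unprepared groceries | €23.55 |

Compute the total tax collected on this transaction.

€43.93

Hoodie €58.50: clothing and footwear → 4% → €2.34
Poetry collection €16.14: books and periodicals → 8% → €1.2912
Blazer €248.12: clothing and footwear → 4% → €9.9248
Wall clock €44.76: everything else → 3.5% → €1.5666
Storage bin €15.72: everything else → 3.5% → €0.5502
Pair of sandals €63.93: clothing and footwear → 4% → €2.5572
Winter coat €336.85: clothing and footwear → 4% + 3% surcharge = 7% → €23.5795
Olive oil (1 L) €23.55: unprepared groceries → 9% → €2.1195
Unrounded tax sum = €43.929 → €43.93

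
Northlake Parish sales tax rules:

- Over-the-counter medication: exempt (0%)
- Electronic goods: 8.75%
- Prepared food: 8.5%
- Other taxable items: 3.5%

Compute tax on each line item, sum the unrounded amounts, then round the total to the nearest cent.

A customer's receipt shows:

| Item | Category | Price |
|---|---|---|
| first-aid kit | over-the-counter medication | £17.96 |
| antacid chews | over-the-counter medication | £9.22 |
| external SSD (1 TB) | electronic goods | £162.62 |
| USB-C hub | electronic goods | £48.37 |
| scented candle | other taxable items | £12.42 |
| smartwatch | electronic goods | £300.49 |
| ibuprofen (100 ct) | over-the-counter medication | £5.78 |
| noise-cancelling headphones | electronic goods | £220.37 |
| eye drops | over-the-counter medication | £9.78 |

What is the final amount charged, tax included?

First-aid kit £17.96: over-the-counter medication → 0% → £0.00
Antacid chews £9.22: over-the-counter medication → 0% → £0.00
External SSD (1 TB) £162.62: electronic goods → 8.75% → £14.22925
USB-C hub £48.37: electronic goods → 8.75% → £4.232375
Scented candle £12.42: other taxable items → 3.5% → £0.4347
Smartwatch £300.49: electronic goods → 8.75% → £26.292875
Ibuprofen (100 ct) £5.78: over-the-counter medication → 0% → £0.00
Noise-cancelling headphones £220.37: electronic goods → 8.75% → £19.282375
Eye drops £9.78: over-the-counter medication → 0% → £0.00
Subtotal = £787.01; unrounded tax = £64.471575 → £64.47; total due = £851.48

£851.48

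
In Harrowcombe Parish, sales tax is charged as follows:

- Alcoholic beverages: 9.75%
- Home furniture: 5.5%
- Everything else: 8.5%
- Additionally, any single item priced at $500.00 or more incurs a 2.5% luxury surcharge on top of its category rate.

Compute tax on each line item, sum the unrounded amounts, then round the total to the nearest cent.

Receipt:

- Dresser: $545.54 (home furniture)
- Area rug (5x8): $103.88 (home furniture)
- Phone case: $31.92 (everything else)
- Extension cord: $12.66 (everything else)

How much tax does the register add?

$53.15

Dresser $545.54: home furniture → 5.5% + 2.5% surcharge = 8% → $43.6432
Area rug (5x8) $103.88: home furniture → 5.5% → $5.7134
Phone case $31.92: everything else → 8.5% → $2.7132
Extension cord $12.66: everything else → 8.5% → $1.0761
Unrounded tax sum = $53.1459 → $53.15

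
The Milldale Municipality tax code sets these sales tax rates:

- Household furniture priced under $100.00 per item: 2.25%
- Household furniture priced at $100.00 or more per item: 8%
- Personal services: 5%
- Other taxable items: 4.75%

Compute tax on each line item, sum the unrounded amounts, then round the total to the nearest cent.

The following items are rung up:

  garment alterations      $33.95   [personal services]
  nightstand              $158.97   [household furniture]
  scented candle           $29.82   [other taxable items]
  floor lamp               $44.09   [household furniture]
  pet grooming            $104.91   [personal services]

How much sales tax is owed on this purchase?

$22.07

Garment alterations $33.95: personal services → 5% → $1.6975
Nightstand $158.97: household furniture, $100.00 or more → 8% → $12.7176
Scented candle $29.82: other taxable items → 4.75% → $1.41645
Floor lamp $44.09: household furniture, under $100.00 → 2.25% → $0.992025
Pet grooming $104.91: personal services → 5% → $5.2455
Unrounded tax sum = $22.069075 → $22.07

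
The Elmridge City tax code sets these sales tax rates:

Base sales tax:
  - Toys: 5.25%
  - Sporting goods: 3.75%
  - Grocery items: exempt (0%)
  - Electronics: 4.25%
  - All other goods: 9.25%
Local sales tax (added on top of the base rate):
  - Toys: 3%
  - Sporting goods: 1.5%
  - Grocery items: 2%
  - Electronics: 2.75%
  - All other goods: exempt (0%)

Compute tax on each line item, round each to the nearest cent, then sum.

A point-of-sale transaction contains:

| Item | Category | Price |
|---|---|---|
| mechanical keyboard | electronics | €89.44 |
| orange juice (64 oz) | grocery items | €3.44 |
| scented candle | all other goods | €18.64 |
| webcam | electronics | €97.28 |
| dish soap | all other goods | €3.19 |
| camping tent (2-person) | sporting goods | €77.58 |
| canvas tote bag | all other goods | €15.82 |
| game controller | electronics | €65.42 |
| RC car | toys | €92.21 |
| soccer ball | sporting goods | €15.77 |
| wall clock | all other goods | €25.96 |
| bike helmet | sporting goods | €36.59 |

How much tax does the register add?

€38.03

Mechanical keyboard €89.44: electronics → 4.25% + 2.75% local = 7% → €6.26
Orange juice (64 oz) €3.44: grocery items → 0% + 2% local = 2% → €0.07
Scented candle €18.64: all other goods → 9.25% + 0% local = 9.25% → €1.72
Webcam €97.28: electronics → 4.25% + 2.75% local = 7% → €6.81
Dish soap €3.19: all other goods → 9.25% + 0% local = 9.25% → €0.30
Camping tent (2-person) €77.58: sporting goods → 3.75% + 1.5% local = 5.25% → €4.07
Canvas tote bag €15.82: all other goods → 9.25% + 0% local = 9.25% → €1.46
Game controller €65.42: electronics → 4.25% + 2.75% local = 7% → €4.58
RC car €92.21: toys → 5.25% + 3% local = 8.25% → €7.61
Soccer ball €15.77: sporting goods → 3.75% + 1.5% local = 5.25% → €0.83
Wall clock €25.96: all other goods → 9.25% + 0% local = 9.25% → €2.40
Bike helmet €36.59: sporting goods → 3.75% + 1.5% local = 5.25% → €1.92
Total tax = €6.26 + €0.07 + €1.72 + €6.81 + €0.30 + €4.07 + €1.46 + €4.58 + €7.61 + €0.83 + €2.40 + €1.92 = €38.03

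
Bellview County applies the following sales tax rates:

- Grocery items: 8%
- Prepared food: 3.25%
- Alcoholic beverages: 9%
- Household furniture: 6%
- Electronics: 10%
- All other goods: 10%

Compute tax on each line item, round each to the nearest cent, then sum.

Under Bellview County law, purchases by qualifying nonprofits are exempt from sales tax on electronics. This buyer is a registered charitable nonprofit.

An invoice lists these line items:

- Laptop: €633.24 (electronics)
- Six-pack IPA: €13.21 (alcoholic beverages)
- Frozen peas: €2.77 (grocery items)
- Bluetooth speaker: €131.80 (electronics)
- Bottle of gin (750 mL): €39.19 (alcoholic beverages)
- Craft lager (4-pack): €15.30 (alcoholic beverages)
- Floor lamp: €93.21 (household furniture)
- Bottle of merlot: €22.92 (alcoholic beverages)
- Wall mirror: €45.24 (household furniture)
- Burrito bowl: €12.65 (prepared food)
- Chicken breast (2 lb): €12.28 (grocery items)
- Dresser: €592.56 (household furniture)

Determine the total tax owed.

Laptop €633.24: electronics, buyer-exempt → 0% → €0.00
Six-pack IPA €13.21: alcoholic beverages → 9% → €1.19
Frozen peas €2.77: grocery items → 8% → €0.22
Bluetooth speaker €131.80: electronics, buyer-exempt → 0% → €0.00
Bottle of gin (750 mL) €39.19: alcoholic beverages → 9% → €3.53
Craft lager (4-pack) €15.30: alcoholic beverages → 9% → €1.38
Floor lamp €93.21: household furniture → 6% → €5.59
Bottle of merlot €22.92: alcoholic beverages → 9% → €2.06
Wall mirror €45.24: household furniture → 6% → €2.71
Burrito bowl €12.65: prepared food → 3.25% → €0.41
Chicken breast (2 lb) €12.28: grocery items → 8% → €0.98
Dresser €592.56: household furniture → 6% → €35.55
Total tax = €1.19 + €0.22 + €3.53 + €1.38 + €5.59 + €2.06 + €2.71 + €0.41 + €0.98 + €35.55 = €53.62

€53.62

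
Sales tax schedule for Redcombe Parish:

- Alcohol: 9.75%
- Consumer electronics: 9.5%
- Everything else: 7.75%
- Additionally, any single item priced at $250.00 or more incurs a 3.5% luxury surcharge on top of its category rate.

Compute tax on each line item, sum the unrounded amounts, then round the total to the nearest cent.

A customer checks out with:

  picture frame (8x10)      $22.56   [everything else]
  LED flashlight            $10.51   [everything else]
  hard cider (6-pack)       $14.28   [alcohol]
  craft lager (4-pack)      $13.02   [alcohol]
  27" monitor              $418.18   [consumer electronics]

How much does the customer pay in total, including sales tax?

Picture frame (8x10) $22.56: everything else → 7.75% → $1.7484
LED flashlight $10.51: everything else → 7.75% → $0.814525
Hard cider (6-pack) $14.28: alcohol → 9.75% → $1.3923
Craft lager (4-pack) $13.02: alcohol → 9.75% → $1.26945
27" monitor $418.18: consumer electronics → 9.5% + 3.5% surcharge = 13% → $54.3634
Subtotal = $478.55; unrounded tax = $59.588075 → $59.59; total due = $538.14

$538.14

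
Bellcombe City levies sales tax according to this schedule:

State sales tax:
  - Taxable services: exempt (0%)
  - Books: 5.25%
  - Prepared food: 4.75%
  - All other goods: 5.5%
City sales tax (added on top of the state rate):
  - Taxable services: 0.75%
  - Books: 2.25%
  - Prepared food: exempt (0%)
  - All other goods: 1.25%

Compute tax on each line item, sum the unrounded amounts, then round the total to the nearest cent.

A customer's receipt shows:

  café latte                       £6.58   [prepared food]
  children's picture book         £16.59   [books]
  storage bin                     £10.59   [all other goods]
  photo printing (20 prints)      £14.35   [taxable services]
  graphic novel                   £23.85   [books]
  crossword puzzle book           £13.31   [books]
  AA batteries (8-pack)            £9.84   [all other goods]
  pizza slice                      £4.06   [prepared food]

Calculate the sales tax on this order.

£6.02

Café latte £6.58: prepared food → 4.75% + 0% city = 4.75% → £0.31255
Children's picture book £16.59: books → 5.25% + 2.25% city = 7.5% → £1.24425
Storage bin £10.59: all other goods → 5.5% + 1.25% city = 6.75% → £0.714825
Photo printing (20 prints) £14.35: taxable services → 0% + 0.75% city = 0.75% → £0.107625
Graphic novel £23.85: books → 5.25% + 2.25% city = 7.5% → £1.78875
Crossword puzzle book £13.31: books → 5.25% + 2.25% city = 7.5% → £0.99825
AA batteries (8-pack) £9.84: all other goods → 5.5% + 1.25% city = 6.75% → £0.6642
Pizza slice £4.06: prepared food → 4.75% + 0% city = 4.75% → £0.19285
Unrounded tax sum = £6.0233 → £6.02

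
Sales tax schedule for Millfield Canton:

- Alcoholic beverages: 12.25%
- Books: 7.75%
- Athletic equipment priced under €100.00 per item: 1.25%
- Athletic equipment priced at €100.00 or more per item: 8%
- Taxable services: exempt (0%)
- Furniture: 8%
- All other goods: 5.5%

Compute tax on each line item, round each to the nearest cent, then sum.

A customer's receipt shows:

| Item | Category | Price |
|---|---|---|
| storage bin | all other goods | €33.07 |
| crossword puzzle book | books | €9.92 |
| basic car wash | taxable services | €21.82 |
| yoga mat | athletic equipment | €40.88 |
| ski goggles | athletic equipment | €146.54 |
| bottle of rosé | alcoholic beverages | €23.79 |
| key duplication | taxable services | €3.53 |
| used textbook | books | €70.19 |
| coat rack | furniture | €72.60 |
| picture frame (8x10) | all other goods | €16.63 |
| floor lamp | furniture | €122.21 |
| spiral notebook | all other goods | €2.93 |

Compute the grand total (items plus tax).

€603.94

Storage bin €33.07: all other goods → 5.5% → €1.82
Crossword puzzle book €9.92: books → 7.75% → €0.77
Basic car wash €21.82: taxable services → 0% → €0.00
Yoga mat €40.88: athletic equipment, under €100.00 → 1.25% → €0.51
Ski goggles €146.54: athletic equipment, €100.00 or more → 8% → €11.72
Bottle of rosé €23.79: alcoholic beverages → 12.25% → €2.91
Key duplication €3.53: taxable services → 0% → €0.00
Used textbook €70.19: books → 7.75% → €5.44
Coat rack €72.60: furniture → 8% → €5.81
Picture frame (8x10) €16.63: all other goods → 5.5% → €0.91
Floor lamp €122.21: furniture → 8% → €9.78
Spiral notebook €2.93: all other goods → 5.5% → €0.16
Subtotal = €564.11; tax = €39.83; total due = €603.94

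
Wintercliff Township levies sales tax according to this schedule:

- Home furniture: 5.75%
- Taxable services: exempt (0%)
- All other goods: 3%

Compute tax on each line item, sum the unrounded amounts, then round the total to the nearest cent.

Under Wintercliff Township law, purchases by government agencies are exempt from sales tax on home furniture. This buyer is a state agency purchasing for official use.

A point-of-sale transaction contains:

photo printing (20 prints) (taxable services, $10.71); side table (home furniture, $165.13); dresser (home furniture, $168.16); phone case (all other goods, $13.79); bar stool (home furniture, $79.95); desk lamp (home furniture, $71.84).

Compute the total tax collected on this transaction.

$0.41

Photo printing (20 prints) $10.71: taxable services → 0% → $0.00
Side table $165.13: home furniture, buyer-exempt → 0% → $0.00
Dresser $168.16: home furniture, buyer-exempt → 0% → $0.00
Phone case $13.79: all other goods → 3% → $0.4137
Bar stool $79.95: home furniture, buyer-exempt → 0% → $0.00
Desk lamp $71.84: home furniture, buyer-exempt → 0% → $0.00
Unrounded tax sum = $0.4137 → $0.41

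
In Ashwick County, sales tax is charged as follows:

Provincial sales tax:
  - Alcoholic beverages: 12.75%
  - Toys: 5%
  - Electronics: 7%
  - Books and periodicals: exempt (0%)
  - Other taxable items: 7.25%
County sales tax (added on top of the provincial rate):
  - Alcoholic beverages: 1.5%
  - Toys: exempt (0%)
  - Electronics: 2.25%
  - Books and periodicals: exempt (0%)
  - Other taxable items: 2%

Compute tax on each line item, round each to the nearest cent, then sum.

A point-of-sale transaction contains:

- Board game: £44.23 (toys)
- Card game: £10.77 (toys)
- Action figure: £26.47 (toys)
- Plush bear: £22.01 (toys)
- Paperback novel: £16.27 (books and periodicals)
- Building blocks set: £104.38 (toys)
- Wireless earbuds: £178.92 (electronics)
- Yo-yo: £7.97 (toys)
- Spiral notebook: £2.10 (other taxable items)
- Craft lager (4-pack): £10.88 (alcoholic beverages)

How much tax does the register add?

Board game £44.23: toys → 5% + 0% county = 5% → £2.21
Card game £10.77: toys → 5% + 0% county = 5% → £0.54
Action figure £26.47: toys → 5% + 0% county = 5% → £1.32
Plush bear £22.01: toys → 5% + 0% county = 5% → £1.10
Paperback novel £16.27: books and periodicals → 0% + 0% county = 0% → £0.00
Building blocks set £104.38: toys → 5% + 0% county = 5% → £5.22
Wireless earbuds £178.92: electronics → 7% + 2.25% county = 9.25% → £16.55
Yo-yo £7.97: toys → 5% + 0% county = 5% → £0.40
Spiral notebook £2.10: other taxable items → 7.25% + 2% county = 9.25% → £0.19
Craft lager (4-pack) £10.88: alcoholic beverages → 12.75% + 1.5% county = 14.25% → £1.55
Total tax = £2.21 + £0.54 + £1.32 + £1.10 + £5.22 + £16.55 + £0.40 + £0.19 + £1.55 = £29.08

£29.08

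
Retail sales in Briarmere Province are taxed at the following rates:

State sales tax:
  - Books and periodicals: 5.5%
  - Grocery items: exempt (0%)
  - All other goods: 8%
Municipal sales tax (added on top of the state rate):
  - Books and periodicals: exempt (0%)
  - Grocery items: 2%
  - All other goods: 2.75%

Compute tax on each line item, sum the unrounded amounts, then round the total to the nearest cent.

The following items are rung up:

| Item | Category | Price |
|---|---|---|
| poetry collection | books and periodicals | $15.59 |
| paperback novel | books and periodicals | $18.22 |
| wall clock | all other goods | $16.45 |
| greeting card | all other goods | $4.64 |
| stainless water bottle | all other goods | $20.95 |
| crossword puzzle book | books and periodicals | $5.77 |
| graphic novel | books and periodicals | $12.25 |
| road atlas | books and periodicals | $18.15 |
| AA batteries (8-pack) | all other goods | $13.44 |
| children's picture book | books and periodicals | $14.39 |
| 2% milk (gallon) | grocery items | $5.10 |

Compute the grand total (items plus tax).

Poetry collection $15.59: books and periodicals → 5.5% + 0% municipal = 5.5% → $0.85745
Paperback novel $18.22: books and periodicals → 5.5% + 0% municipal = 5.5% → $1.0021
Wall clock $16.45: all other goods → 8% + 2.75% municipal = 10.75% → $1.768375
Greeting card $4.64: all other goods → 8% + 2.75% municipal = 10.75% → $0.4988
Stainless water bottle $20.95: all other goods → 8% + 2.75% municipal = 10.75% → $2.252125
Crossword puzzle book $5.77: books and periodicals → 5.5% + 0% municipal = 5.5% → $0.31735
Graphic novel $12.25: books and periodicals → 5.5% + 0% municipal = 5.5% → $0.67375
Road atlas $18.15: books and periodicals → 5.5% + 0% municipal = 5.5% → $0.99825
AA batteries (8-pack) $13.44: all other goods → 8% + 2.75% municipal = 10.75% → $1.4448
Children's picture book $14.39: books and periodicals → 5.5% + 0% municipal = 5.5% → $0.79145
2% milk (gallon) $5.10: grocery items → 0% + 2% municipal = 2% → $0.102
Subtotal = $144.95; unrounded tax = $10.70645 → $10.71; total due = $155.66

$155.66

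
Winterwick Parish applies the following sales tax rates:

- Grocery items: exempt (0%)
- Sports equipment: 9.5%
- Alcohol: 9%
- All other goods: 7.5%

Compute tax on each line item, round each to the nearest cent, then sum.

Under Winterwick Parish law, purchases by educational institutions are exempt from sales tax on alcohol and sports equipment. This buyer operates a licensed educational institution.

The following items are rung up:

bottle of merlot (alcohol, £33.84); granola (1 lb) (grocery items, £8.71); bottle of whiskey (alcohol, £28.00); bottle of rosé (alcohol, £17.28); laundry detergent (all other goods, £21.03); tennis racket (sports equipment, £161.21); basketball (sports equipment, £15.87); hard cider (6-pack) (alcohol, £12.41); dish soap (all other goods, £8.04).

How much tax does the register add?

£2.18

Bottle of merlot £33.84: alcohol, buyer-exempt → 0% → £0.00
Granola (1 lb) £8.71: grocery items → 0% → £0.00
Bottle of whiskey £28.00: alcohol, buyer-exempt → 0% → £0.00
Bottle of rosé £17.28: alcohol, buyer-exempt → 0% → £0.00
Laundry detergent £21.03: all other goods → 7.5% → £1.58
Tennis racket £161.21: sports equipment, buyer-exempt → 0% → £0.00
Basketball £15.87: sports equipment, buyer-exempt → 0% → £0.00
Hard cider (6-pack) £12.41: alcohol, buyer-exempt → 0% → £0.00
Dish soap £8.04: all other goods → 7.5% → £0.60
Total tax = £1.58 + £0.60 = £2.18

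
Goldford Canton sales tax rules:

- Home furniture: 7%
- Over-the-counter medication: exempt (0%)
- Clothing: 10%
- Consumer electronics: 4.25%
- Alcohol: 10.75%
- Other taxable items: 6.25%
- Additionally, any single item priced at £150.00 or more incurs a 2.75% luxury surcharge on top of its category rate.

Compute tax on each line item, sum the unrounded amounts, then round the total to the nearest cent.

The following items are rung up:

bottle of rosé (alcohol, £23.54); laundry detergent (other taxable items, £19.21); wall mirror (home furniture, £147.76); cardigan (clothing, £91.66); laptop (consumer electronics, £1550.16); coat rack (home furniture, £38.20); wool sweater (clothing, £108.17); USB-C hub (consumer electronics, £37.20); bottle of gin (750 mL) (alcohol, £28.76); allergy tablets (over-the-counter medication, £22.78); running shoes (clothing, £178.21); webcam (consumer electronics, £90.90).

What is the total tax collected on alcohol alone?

Bottle of rosé £23.54: alcohol → 10.75% → £2.53055
Bottle of gin (750 mL) £28.76: alcohol → 10.75% → £3.0917
Tax on alcohol: unrounded sum = £5.62225 → £5.62

£5.62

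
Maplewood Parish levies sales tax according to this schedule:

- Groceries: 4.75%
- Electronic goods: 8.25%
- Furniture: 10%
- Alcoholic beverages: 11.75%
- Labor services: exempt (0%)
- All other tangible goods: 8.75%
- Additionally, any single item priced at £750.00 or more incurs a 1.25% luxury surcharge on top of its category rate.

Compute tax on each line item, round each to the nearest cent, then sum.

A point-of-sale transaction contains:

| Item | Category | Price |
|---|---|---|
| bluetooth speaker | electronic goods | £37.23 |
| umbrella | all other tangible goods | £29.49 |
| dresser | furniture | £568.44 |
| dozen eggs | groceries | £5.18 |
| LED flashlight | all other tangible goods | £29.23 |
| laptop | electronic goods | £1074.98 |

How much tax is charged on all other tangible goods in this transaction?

£5.14

Umbrella £29.49: all other tangible goods → 8.75% → £2.58
LED flashlight £29.23: all other tangible goods → 8.75% → £2.56
Tax on all other tangible goods = £2.58 + £2.56 = £5.14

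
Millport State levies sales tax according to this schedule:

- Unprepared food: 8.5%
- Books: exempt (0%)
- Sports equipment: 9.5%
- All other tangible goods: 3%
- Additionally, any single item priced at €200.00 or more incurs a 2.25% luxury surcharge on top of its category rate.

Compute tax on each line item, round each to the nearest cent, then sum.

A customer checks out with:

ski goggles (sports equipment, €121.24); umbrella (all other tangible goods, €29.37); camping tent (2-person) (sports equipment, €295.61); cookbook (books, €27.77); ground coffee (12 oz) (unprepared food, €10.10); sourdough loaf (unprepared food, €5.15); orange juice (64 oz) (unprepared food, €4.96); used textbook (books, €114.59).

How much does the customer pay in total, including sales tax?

Ski goggles €121.24: sports equipment → 9.5% → €11.52
Umbrella €29.37: all other tangible goods → 3% → €0.88
Camping tent (2-person) €295.61: sports equipment → 9.5% + 2.25% surcharge = 11.75% → €34.73
Cookbook €27.77: books → 0% → €0.00
Ground coffee (12 oz) €10.10: unprepared food → 8.5% → €0.86
Sourdough loaf €5.15: unprepared food → 8.5% → €0.44
Orange juice (64 oz) €4.96: unprepared food → 8.5% → €0.42
Used textbook €114.59: books → 0% → €0.00
Subtotal = €608.79; tax = €48.85; total due = €657.64

€657.64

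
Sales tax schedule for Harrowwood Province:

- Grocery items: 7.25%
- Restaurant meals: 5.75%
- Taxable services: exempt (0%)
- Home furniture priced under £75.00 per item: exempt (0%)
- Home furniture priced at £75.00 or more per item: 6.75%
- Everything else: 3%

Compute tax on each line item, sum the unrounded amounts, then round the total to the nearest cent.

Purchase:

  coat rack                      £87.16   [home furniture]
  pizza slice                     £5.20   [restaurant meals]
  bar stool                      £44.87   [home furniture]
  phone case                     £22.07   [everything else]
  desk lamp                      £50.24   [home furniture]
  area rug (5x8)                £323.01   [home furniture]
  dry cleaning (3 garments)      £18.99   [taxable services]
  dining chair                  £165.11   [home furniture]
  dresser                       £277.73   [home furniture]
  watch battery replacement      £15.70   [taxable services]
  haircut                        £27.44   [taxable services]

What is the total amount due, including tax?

Coat rack £87.16: home furniture, £75.00 or more → 6.75% → £5.8833
Pizza slice £5.20: restaurant meals → 5.75% → £0.299
Bar stool £44.87: home furniture, under £75.00 → 0% → £0.00
Phone case £22.07: everything else → 3% → £0.6621
Desk lamp £50.24: home furniture, under £75.00 → 0% → £0.00
Area rug (5x8) £323.01: home furniture, £75.00 or more → 6.75% → £21.803175
Dry cleaning (3 garments) £18.99: taxable services → 0% → £0.00
Dining chair £165.11: home furniture, £75.00 or more → 6.75% → £11.144925
Dresser £277.73: home furniture, £75.00 or more → 6.75% → £18.746775
Watch battery replacement £15.70: taxable services → 0% → £0.00
Haircut £27.44: taxable services → 0% → £0.00
Subtotal = £1037.52; unrounded tax = £58.539275 → £58.54; total due = £1096.06

£1096.06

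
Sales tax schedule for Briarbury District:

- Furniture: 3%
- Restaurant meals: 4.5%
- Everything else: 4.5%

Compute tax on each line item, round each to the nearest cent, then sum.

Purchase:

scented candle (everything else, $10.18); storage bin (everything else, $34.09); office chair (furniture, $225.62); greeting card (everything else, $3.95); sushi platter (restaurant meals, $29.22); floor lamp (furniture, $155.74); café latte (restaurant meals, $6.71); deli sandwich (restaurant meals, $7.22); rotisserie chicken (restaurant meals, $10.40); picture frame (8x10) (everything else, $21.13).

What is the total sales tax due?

Scented candle $10.18: everything else → 4.5% → $0.46
Storage bin $34.09: everything else → 4.5% → $1.53
Office chair $225.62: furniture → 3% → $6.77
Greeting card $3.95: everything else → 4.5% → $0.18
Sushi platter $29.22: restaurant meals → 4.5% → $1.31
Floor lamp $155.74: furniture → 3% → $4.67
Café latte $6.71: restaurant meals → 4.5% → $0.30
Deli sandwich $7.22: restaurant meals → 4.5% → $0.32
Rotisserie chicken $10.40: restaurant meals → 4.5% → $0.47
Picture frame (8x10) $21.13: everything else → 4.5% → $0.95
Total tax = $0.46 + $1.53 + $6.77 + $0.18 + $1.31 + $4.67 + $0.30 + $0.32 + $0.47 + $0.95 = $16.96

$16.96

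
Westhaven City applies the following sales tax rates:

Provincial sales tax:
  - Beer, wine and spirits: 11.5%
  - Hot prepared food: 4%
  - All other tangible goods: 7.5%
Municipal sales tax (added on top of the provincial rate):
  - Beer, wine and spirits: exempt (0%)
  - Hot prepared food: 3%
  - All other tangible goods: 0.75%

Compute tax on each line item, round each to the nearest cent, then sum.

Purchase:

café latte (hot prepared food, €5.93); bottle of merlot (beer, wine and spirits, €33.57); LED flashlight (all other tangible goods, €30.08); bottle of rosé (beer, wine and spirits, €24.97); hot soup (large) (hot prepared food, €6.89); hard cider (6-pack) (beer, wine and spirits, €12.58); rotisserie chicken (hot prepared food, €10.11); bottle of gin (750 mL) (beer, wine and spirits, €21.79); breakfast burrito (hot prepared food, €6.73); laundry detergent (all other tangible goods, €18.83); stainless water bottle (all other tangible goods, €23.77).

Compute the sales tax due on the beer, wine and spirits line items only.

€10.69

Bottle of merlot €33.57: beer, wine and spirits → 11.5% + 0% municipal = 11.5% → €3.86
Bottle of rosé €24.97: beer, wine and spirits → 11.5% + 0% municipal = 11.5% → €2.87
Hard cider (6-pack) €12.58: beer, wine and spirits → 11.5% + 0% municipal = 11.5% → €1.45
Bottle of gin (750 mL) €21.79: beer, wine and spirits → 11.5% + 0% municipal = 11.5% → €2.51
Tax on beer, wine and spirits = €3.86 + €2.87 + €1.45 + €2.51 = €10.69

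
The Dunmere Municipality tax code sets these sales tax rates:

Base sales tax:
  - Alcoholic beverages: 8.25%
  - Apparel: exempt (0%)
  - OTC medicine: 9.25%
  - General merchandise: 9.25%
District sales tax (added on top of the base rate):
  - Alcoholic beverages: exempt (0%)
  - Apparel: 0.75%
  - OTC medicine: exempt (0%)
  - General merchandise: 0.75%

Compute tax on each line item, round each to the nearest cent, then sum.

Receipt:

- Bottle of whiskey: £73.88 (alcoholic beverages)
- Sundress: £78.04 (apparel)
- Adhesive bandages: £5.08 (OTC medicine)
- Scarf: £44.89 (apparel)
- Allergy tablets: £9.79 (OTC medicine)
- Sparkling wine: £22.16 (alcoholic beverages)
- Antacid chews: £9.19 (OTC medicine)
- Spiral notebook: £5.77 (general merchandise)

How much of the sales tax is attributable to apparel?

Sundress £78.04: apparel → 0% + 0.75% district = 0.75% → £0.59
Scarf £44.89: apparel → 0% + 0.75% district = 0.75% → £0.34
Tax on apparel = £0.59 + £0.34 = £0.93

£0.93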